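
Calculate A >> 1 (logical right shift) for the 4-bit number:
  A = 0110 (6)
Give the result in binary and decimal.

Logical shift right by 1: drop the bottom 1 bit(s), prepend 1 zero(s) on the left.
  0110  ->  keep [011], discard [0], prepend 0
= 0011

Answer: 0011 (3)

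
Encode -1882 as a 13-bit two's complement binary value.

1. Binary of +1882:  0011101011010
2. Invert bits:     1100010100101
3. Add 1:           1100010100110

Answer: 1100010100110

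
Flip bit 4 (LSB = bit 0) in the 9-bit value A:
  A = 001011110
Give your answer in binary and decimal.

Mask = 1 << 4 = 000010000
Bit 4 of A is 1; XOR with the mask flips it to 0.
  001011110
^ 000010000
-----------
  001001110

Answer: 001001110 (78)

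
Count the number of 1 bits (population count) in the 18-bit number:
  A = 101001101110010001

101001101110010001
1-bits at positions (from bit 0 = LSB): 0, 4, 7, 8, 9, 11, 12, 15, 17
Count = 9

Answer: 9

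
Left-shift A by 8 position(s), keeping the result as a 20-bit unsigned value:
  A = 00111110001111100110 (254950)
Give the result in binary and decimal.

Shift left by 8: drop the top 8 bit(s), append 8 zero(s) on the right.
  00111110001111100110  ->  discard [00111110], keep [001111100110], append 00000000
= 00111110011000000000

Answer: 00111110011000000000 (255488)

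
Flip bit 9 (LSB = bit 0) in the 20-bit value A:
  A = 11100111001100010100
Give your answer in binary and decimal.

Mask = 1 << 9 = 00000000001000000000
Bit 9 of A is 1; XOR with the mask flips it to 0.
  11100111001100010100
^ 00000000001000000000
----------------------
  11100111000100010100

Answer: 11100111000100010100 (946452)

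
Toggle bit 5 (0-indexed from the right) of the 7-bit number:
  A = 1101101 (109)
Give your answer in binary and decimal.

Mask = 1 << 5 = 0100000
Bit 5 of A is 1; XOR with the mask flips it to 0.
  1101101
^ 0100000
---------
  1001101

Answer: 1001101 (77)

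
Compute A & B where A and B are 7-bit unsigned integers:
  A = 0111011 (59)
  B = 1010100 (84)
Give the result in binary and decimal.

Apply & to each column (1 only where both bits are 1):
  0111011
& 1010100
---------
  0010000

Answer: 0010000 (16)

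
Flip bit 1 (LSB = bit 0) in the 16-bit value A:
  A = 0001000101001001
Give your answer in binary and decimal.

Mask = 1 << 1 = 0000000000000010
Bit 1 of A is 0; XOR with the mask flips it to 1.
  0001000101001001
^ 0000000000000010
------------------
  0001000101001011

Answer: 0001000101001011 (4427)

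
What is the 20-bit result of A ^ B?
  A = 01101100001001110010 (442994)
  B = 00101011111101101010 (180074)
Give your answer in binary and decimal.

Apply ^ to each column (1 where bits differ):
  01101100001001110010
^ 00101011111101101010
----------------------
  01000111110100011000

Answer: 01000111110100011000 (294168)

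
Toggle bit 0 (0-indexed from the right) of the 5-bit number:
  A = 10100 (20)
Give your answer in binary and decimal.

Mask = 1 << 0 = 00001
Bit 0 of A is 0; XOR with the mask flips it to 1.
  10100
^ 00001
-------
  10101

Answer: 10101 (21)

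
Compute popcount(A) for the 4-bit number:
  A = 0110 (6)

0110
1-bits at positions (from bit 0 = LSB): 1, 2
Count = 2

Answer: 2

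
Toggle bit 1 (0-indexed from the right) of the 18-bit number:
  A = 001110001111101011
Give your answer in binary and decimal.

Mask = 1 << 1 = 000000000000000010
Bit 1 of A is 1; XOR with the mask flips it to 0.
  001110001111101011
^ 000000000000000010
--------------------
  001110001111101001

Answer: 001110001111101001 (58345)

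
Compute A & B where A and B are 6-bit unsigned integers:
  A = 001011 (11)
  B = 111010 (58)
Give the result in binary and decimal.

Apply & to each column (1 only where both bits are 1):
  001011
& 111010
--------
  001010

Answer: 001010 (10)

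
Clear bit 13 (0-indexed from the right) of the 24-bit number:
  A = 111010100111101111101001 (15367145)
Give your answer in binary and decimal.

Mask = ~(1 << 13) = 111111111101111111111111
Bit 13 of A is 1, so AND-ing with the mask clears it to 0.
  111010100111101111101001
& 111111111101111111111111
--------------------------
  111010100101101111101001

Answer: 111010100101101111101001 (15358953)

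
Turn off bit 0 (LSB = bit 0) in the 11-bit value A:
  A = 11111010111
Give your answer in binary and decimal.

Mask = ~(1 << 0) = 11111111110
Bit 0 of A is 1, so AND-ing with the mask clears it to 0.
  11111010111
& 11111111110
-------------
  11111010110

Answer: 11111010110 (2006)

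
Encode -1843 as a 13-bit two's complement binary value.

1. Binary of +1843:  0011100110011
2. Invert bits:     1100011001100
3. Add 1:           1100011001101

Answer: 1100011001101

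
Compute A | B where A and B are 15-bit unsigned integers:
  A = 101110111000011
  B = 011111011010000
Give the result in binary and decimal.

Apply | to each column (1 where either bit is 1):
  101110111000011
| 011111011010000
-----------------
  111111111010011

Answer: 111111111010011 (32723)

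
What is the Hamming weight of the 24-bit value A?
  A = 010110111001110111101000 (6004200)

010110111001110111101000
1-bits at positions (from bit 0 = LSB): 3, 5, 6, 7, 8, 10, 11, 12, 15, 16, 17, 19, 20, 22
Count = 14

Answer: 14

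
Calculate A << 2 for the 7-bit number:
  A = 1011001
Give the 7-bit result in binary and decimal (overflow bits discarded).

Shift left by 2: drop the top 2 bit(s), append 2 zero(s) on the right.
  1011001  ->  discard [10], keep [11001], append 00
= 1100100

Answer: 1100100 (100)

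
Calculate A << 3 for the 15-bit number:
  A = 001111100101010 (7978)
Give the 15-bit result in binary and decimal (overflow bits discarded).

Shift left by 3: drop the top 3 bit(s), append 3 zero(s) on the right.
  001111100101010  ->  discard [001], keep [111100101010], append 000
= 111100101010000

Answer: 111100101010000 (31056)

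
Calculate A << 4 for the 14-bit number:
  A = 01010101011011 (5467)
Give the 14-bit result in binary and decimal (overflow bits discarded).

Shift left by 4: drop the top 4 bit(s), append 4 zero(s) on the right.
  01010101011011  ->  discard [0101], keep [0101011011], append 0000
= 01010110110000

Answer: 01010110110000 (5552)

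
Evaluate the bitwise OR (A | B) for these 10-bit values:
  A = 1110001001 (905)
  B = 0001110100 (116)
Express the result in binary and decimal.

Apply | to each column (1 where either bit is 1):
  1110001001
| 0001110100
------------
  1111111101

Answer: 1111111101 (1021)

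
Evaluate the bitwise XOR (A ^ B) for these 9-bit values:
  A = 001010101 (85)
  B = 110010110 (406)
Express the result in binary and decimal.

Apply ^ to each column (1 where bits differ):
  001010101
^ 110010110
-----------
  111000011

Answer: 111000011 (451)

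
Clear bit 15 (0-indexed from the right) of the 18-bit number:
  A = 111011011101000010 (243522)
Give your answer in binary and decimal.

Mask = ~(1 << 15) = 110111111111111111
Bit 15 of A is 1, so AND-ing with the mask clears it to 0.
  111011011101000010
& 110111111111111111
--------------------
  110011011101000010

Answer: 110011011101000010 (210754)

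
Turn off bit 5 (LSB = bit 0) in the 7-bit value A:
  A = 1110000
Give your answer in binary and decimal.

Mask = ~(1 << 5) = 1011111
Bit 5 of A is 1, so AND-ing with the mask clears it to 0.
  1110000
& 1011111
---------
  1010000

Answer: 1010000 (80)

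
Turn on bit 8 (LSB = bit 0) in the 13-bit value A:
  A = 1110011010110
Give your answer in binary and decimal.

Mask = 1 << 8 = 0000100000000
Bit 8 of A is 0, so OR-ing with the mask flips it to 1.
  1110011010110
| 0000100000000
---------------
  1110111010110

Answer: 1110111010110 (7638)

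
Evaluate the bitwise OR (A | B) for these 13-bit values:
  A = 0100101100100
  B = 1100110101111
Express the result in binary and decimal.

Apply | to each column (1 where either bit is 1):
  0100101100100
| 1100110101111
---------------
  1100111101111

Answer: 1100111101111 (6639)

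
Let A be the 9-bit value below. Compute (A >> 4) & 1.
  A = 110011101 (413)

Bit 4 is the 5th from the right.
  110011101
      ^
That bit is 1.

Answer: 1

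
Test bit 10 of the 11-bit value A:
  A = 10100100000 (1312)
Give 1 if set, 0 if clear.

Bit 10 is the 11th from the right.
  10100100000
  ^
That bit is 1.

Answer: 1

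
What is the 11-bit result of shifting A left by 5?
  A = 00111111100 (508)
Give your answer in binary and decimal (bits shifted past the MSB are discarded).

Shift left by 5: drop the top 5 bit(s), append 5 zero(s) on the right.
  00111111100  ->  discard [00111], keep [111100], append 00000
= 11110000000

Answer: 11110000000 (1920)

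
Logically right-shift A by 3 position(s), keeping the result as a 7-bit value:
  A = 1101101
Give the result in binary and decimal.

Logical shift right by 3: drop the bottom 3 bit(s), prepend 3 zero(s) on the left.
  1101101  ->  keep [1101], discard [101], prepend 000
= 0001101

Answer: 0001101 (13)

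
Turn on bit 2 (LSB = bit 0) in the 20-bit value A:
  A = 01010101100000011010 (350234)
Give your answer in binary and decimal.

Mask = 1 << 2 = 00000000000000000100
Bit 2 of A is 0, so OR-ing with the mask flips it to 1.
  01010101100000011010
| 00000000000000000100
----------------------
  01010101100000011110

Answer: 01010101100000011110 (350238)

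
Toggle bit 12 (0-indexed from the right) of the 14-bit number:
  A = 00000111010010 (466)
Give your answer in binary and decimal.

Mask = 1 << 12 = 01000000000000
Bit 12 of A is 0; XOR with the mask flips it to 1.
  00000111010010
^ 01000000000000
----------------
  01000111010010

Answer: 01000111010010 (4562)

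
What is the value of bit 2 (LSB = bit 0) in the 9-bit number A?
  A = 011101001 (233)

Bit 2 is the 3rd from the right.
  011101001
        ^
That bit is 0.

Answer: 0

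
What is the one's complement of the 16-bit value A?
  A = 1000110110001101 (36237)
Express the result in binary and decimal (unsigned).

Flip each bit (0->1, 1->0):
  1000110110001101
  0111001001110010

Answer: 0111001001110010 (29298)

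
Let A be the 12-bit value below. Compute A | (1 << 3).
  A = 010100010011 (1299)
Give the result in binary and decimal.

Mask = 1 << 3 = 000000001000
Bit 3 of A is 0, so OR-ing with the mask flips it to 1.
  010100010011
| 000000001000
--------------
  010100011011

Answer: 010100011011 (1307)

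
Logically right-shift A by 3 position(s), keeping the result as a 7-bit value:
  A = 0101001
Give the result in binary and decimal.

Logical shift right by 3: drop the bottom 3 bit(s), prepend 3 zero(s) on the left.
  0101001  ->  keep [0101], discard [001], prepend 000
= 0000101

Answer: 0000101 (5)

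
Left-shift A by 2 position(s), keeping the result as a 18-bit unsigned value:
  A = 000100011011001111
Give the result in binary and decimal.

Shift left by 2: drop the top 2 bit(s), append 2 zero(s) on the right.
  000100011011001111  ->  discard [00], keep [0100011011001111], append 00
= 010001101100111100

Answer: 010001101100111100 (72508)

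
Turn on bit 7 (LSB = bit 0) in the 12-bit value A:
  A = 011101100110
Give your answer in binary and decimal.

Mask = 1 << 7 = 000010000000
Bit 7 of A is 0, so OR-ing with the mask flips it to 1.
  011101100110
| 000010000000
--------------
  011111100110

Answer: 011111100110 (2022)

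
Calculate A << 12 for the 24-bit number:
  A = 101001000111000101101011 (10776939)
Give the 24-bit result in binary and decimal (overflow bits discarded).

Shift left by 12: drop the top 12 bit(s), append 12 zero(s) on the right.
  101001000111000101101011  ->  discard [101001000111], keep [000101101011], append 000000000000
= 000101101011000000000000

Answer: 000101101011000000000000 (1486848)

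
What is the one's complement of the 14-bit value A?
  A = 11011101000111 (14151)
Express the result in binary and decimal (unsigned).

Flip each bit (0->1, 1->0):
  11011101000111
  00100010111000

Answer: 00100010111000 (2232)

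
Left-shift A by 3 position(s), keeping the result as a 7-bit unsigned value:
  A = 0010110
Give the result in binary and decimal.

Shift left by 3: drop the top 3 bit(s), append 3 zero(s) on the right.
  0010110  ->  discard [001], keep [0110], append 000
= 0110000

Answer: 0110000 (48)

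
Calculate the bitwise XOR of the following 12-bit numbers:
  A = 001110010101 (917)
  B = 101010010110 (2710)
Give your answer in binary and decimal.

Apply ^ to each column (1 where bits differ):
  001110010101
^ 101010010110
--------------
  100100000011

Answer: 100100000011 (2307)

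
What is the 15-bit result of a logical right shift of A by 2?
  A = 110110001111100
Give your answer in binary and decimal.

Logical shift right by 2: drop the bottom 2 bit(s), prepend 2 zero(s) on the left.
  110110001111100  ->  keep [1101100011111], discard [00], prepend 00
= 001101100011111

Answer: 001101100011111 (6943)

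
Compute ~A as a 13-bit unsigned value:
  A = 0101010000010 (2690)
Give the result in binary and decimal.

Flip each bit (0->1, 1->0):
  0101010000010
  1010101111101

Answer: 1010101111101 (5501)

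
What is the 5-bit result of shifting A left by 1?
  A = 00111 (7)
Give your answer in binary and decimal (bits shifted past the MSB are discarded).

Shift left by 1: drop the top 1 bit(s), append 1 zero(s) on the right.
  00111  ->  discard [0], keep [0111], append 0
= 01110

Answer: 01110 (14)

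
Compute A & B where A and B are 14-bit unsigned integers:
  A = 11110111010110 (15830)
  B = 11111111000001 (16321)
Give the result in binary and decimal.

Apply & to each column (1 only where both bits are 1):
  11110111010110
& 11111111000001
----------------
  11110111000000

Answer: 11110111000000 (15808)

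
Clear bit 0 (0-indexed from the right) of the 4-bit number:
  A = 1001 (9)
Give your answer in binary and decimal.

Mask = ~(1 << 0) = 1110
Bit 0 of A is 1, so AND-ing with the mask clears it to 0.
  1001
& 1110
------
  1000

Answer: 1000 (8)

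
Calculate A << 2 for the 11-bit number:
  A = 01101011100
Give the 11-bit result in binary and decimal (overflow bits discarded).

Shift left by 2: drop the top 2 bit(s), append 2 zero(s) on the right.
  01101011100  ->  discard [01], keep [101011100], append 00
= 10101110000

Answer: 10101110000 (1392)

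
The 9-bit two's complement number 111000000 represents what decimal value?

MSB is 1, so the value is negative. Find the magnitude:
1. Invert bits:  000111111
2. Add 1:        001000000  = 64
3. Apply sign:   -64

Answer: -64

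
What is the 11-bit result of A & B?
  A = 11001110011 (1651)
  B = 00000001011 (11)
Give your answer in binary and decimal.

Apply & to each column (1 only where both bits are 1):
  11001110011
& 00000001011
-------------
  00000000011

Answer: 00000000011 (3)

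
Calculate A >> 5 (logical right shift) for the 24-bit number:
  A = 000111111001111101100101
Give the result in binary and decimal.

Logical shift right by 5: drop the bottom 5 bit(s), prepend 5 zero(s) on the left.
  000111111001111101100101  ->  keep [0001111110011111011], discard [00101], prepend 00000
= 000000001111110011111011

Answer: 000000001111110011111011 (64763)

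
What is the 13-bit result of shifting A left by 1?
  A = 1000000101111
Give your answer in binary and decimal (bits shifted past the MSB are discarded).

Shift left by 1: drop the top 1 bit(s), append 1 zero(s) on the right.
  1000000101111  ->  discard [1], keep [000000101111], append 0
= 0000001011110

Answer: 0000001011110 (94)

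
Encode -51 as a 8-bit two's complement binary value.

1. Binary of +51:  00110011
2. Invert bits:     11001100
3. Add 1:           11001101

Answer: 11001101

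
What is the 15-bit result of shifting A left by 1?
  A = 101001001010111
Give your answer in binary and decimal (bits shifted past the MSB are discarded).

Shift left by 1: drop the top 1 bit(s), append 1 zero(s) on the right.
  101001001010111  ->  discard [1], keep [01001001010111], append 0
= 010010010101110

Answer: 010010010101110 (9390)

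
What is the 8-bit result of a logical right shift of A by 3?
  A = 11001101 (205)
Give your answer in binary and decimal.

Logical shift right by 3: drop the bottom 3 bit(s), prepend 3 zero(s) on the left.
  11001101  ->  keep [11001], discard [101], prepend 000
= 00011001

Answer: 00011001 (25)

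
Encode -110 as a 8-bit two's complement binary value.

1. Binary of +110:  01101110
2. Invert bits:     10010001
3. Add 1:           10010010

Answer: 10010010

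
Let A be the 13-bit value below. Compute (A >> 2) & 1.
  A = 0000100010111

Bit 2 is the 3rd from the right.
  0000100010111
            ^
That bit is 1.

Answer: 1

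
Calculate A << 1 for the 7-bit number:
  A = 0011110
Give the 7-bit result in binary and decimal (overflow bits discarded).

Shift left by 1: drop the top 1 bit(s), append 1 zero(s) on the right.
  0011110  ->  discard [0], keep [011110], append 0
= 0111100

Answer: 0111100 (60)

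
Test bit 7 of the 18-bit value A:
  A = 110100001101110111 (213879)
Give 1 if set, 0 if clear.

Bit 7 is the 8th from the right.
  110100001101110111
            ^
That bit is 0.

Answer: 0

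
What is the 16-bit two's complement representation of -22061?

1. Binary of +22061:  0101011000101101
2. Invert bits:     1010100111010010
3. Add 1:           1010100111010011

Answer: 1010100111010011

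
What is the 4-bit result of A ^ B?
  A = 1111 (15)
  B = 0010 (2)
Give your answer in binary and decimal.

Apply ^ to each column (1 where bits differ):
  1111
^ 0010
------
  1101

Answer: 1101 (13)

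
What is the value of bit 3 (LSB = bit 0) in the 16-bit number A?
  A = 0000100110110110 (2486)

Bit 3 is the 4th from the right.
  0000100110110110
              ^
That bit is 0.

Answer: 0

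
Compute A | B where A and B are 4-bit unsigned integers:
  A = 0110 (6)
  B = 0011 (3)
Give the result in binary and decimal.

Apply | to each column (1 where either bit is 1):
  0110
| 0011
------
  0111

Answer: 0111 (7)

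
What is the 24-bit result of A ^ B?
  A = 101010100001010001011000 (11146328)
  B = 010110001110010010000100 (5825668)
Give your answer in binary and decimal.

Apply ^ to each column (1 where bits differ):
  101010100001010001011000
^ 010110001110010010000100
--------------------------
  111100101111000011011100

Answer: 111100101111000011011100 (15921372)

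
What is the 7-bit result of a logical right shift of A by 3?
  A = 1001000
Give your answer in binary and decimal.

Logical shift right by 3: drop the bottom 3 bit(s), prepend 3 zero(s) on the left.
  1001000  ->  keep [1001], discard [000], prepend 000
= 0001001

Answer: 0001001 (9)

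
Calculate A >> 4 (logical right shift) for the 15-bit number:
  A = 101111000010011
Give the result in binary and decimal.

Logical shift right by 4: drop the bottom 4 bit(s), prepend 4 zero(s) on the left.
  101111000010011  ->  keep [10111100001], discard [0011], prepend 0000
= 000010111100001

Answer: 000010111100001 (1505)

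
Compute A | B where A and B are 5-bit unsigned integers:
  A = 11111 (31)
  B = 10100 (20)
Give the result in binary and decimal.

Apply | to each column (1 where either bit is 1):
  11111
| 10100
-------
  11111

Answer: 11111 (31)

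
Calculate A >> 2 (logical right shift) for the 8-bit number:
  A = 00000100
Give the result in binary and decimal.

Logical shift right by 2: drop the bottom 2 bit(s), prepend 2 zero(s) on the left.
  00000100  ->  keep [000001], discard [00], prepend 00
= 00000001

Answer: 00000001 (1)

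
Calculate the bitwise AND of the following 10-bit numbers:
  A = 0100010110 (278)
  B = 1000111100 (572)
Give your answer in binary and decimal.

Apply & to each column (1 only where both bits are 1):
  0100010110
& 1000111100
------------
  0000010100

Answer: 0000010100 (20)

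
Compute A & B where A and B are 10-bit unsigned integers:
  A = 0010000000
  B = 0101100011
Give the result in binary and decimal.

Apply & to each column (1 only where both bits are 1):
  0010000000
& 0101100011
------------
  0000000000

Answer: 0000000000 (0)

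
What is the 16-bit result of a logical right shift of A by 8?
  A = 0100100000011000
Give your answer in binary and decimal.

Logical shift right by 8: drop the bottom 8 bit(s), prepend 8 zero(s) on the left.
  0100100000011000  ->  keep [01001000], discard [00011000], prepend 00000000
= 0000000001001000

Answer: 0000000001001000 (72)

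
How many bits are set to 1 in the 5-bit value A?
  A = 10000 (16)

10000
1-bits at positions (from bit 0 = LSB): 4
Count = 1

Answer: 1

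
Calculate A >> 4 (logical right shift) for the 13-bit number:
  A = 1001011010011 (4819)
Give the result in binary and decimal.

Logical shift right by 4: drop the bottom 4 bit(s), prepend 4 zero(s) on the left.
  1001011010011  ->  keep [100101101], discard [0011], prepend 0000
= 0000100101101

Answer: 0000100101101 (301)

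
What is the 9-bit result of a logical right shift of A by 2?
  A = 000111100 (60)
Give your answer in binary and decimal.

Logical shift right by 2: drop the bottom 2 bit(s), prepend 2 zero(s) on the left.
  000111100  ->  keep [0001111], discard [00], prepend 00
= 000001111

Answer: 000001111 (15)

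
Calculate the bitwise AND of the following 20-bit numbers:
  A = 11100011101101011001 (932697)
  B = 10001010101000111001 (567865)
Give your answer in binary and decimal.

Apply & to each column (1 only where both bits are 1):
  11100011101101011001
& 10001010101000111001
----------------------
  10000010101000011001

Answer: 10000010101000011001 (535065)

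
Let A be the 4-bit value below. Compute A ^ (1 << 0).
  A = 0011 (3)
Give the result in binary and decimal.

Mask = 1 << 0 = 0001
Bit 0 of A is 1; XOR with the mask flips it to 0.
  0011
^ 0001
------
  0010

Answer: 0010 (2)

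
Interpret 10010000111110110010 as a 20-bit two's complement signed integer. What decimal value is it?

MSB is 1, so the value is negative. Find the magnitude:
1. Invert bits:  01101111000001001101
2. Add 1:        01101111000001001110  = 454734
3. Apply sign:   -454734

Answer: -454734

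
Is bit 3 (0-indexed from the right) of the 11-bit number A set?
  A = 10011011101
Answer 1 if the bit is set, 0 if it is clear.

Bit 3 is the 4th from the right.
  10011011101
         ^
That bit is 1.

Answer: 1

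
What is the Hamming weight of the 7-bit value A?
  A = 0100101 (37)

0100101
1-bits at positions (from bit 0 = LSB): 0, 2, 5
Count = 3

Answer: 3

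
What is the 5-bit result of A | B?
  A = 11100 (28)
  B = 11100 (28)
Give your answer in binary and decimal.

Apply | to each column (1 where either bit is 1):
  11100
| 11100
-------
  11100

Answer: 11100 (28)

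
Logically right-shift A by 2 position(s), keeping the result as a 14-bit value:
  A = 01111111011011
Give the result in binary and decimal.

Logical shift right by 2: drop the bottom 2 bit(s), prepend 2 zero(s) on the left.
  01111111011011  ->  keep [011111110110], discard [11], prepend 00
= 00011111110110

Answer: 00011111110110 (2038)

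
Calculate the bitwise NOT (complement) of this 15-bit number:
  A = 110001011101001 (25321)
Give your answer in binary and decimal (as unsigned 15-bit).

Flip each bit (0->1, 1->0):
  110001011101001
  001110100010110

Answer: 001110100010110 (7446)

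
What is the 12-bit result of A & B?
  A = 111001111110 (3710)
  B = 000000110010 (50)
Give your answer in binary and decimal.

Apply & to each column (1 only where both bits are 1):
  111001111110
& 000000110010
--------------
  000000110010

Answer: 000000110010 (50)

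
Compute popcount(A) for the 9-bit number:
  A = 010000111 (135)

010000111
1-bits at positions (from bit 0 = LSB): 0, 1, 2, 7
Count = 4

Answer: 4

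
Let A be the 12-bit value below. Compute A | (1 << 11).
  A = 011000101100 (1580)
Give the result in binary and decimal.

Mask = 1 << 11 = 100000000000
Bit 11 of A is 0, so OR-ing with the mask flips it to 1.
  011000101100
| 100000000000
--------------
  111000101100

Answer: 111000101100 (3628)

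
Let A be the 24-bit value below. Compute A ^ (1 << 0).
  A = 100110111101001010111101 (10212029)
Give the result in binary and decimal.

Mask = 1 << 0 = 000000000000000000000001
Bit 0 of A is 1; XOR with the mask flips it to 0.
  100110111101001010111101
^ 000000000000000000000001
--------------------------
  100110111101001010111100

Answer: 100110111101001010111100 (10212028)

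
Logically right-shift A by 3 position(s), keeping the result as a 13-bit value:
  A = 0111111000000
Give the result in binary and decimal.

Logical shift right by 3: drop the bottom 3 bit(s), prepend 3 zero(s) on the left.
  0111111000000  ->  keep [0111111000], discard [000], prepend 000
= 0000111111000

Answer: 0000111111000 (504)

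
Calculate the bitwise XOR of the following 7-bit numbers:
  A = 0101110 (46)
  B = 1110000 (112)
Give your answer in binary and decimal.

Apply ^ to each column (1 where bits differ):
  0101110
^ 1110000
---------
  1011110

Answer: 1011110 (94)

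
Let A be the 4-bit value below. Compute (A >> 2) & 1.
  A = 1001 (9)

Bit 2 is the 3rd from the right.
  1001
   ^
That bit is 0.

Answer: 0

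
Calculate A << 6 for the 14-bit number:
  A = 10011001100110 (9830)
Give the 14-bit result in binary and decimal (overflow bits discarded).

Shift left by 6: drop the top 6 bit(s), append 6 zero(s) on the right.
  10011001100110  ->  discard [100110], keep [01100110], append 000000
= 01100110000000

Answer: 01100110000000 (6528)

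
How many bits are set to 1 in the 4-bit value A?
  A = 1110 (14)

1110
1-bits at positions (from bit 0 = LSB): 1, 2, 3
Count = 3

Answer: 3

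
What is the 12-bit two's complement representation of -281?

1. Binary of +281:  000100011001
2. Invert bits:     111011100110
3. Add 1:           111011100111

Answer: 111011100111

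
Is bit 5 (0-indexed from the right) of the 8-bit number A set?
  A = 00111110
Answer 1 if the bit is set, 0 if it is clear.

Bit 5 is the 6th from the right.
  00111110
    ^
That bit is 1.

Answer: 1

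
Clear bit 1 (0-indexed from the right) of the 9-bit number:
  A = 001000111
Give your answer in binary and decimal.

Mask = ~(1 << 1) = 111111101
Bit 1 of A is 1, so AND-ing with the mask clears it to 0.
  001000111
& 111111101
-----------
  001000101

Answer: 001000101 (69)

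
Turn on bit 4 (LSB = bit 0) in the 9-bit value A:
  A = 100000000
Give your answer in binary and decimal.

Mask = 1 << 4 = 000010000
Bit 4 of A is 0, so OR-ing with the mask flips it to 1.
  100000000
| 000010000
-----------
  100010000

Answer: 100010000 (272)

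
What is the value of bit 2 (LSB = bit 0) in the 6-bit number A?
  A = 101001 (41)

Bit 2 is the 3rd from the right.
  101001
     ^
That bit is 0.

Answer: 0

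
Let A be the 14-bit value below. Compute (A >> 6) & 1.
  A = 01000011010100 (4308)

Bit 6 is the 7th from the right.
  01000011010100
         ^
That bit is 1.

Answer: 1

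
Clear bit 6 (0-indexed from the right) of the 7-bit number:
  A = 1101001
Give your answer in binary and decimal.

Mask = ~(1 << 6) = 0111111
Bit 6 of A is 1, so AND-ing with the mask clears it to 0.
  1101001
& 0111111
---------
  0101001

Answer: 0101001 (41)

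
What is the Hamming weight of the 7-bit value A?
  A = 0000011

0000011
1-bits at positions (from bit 0 = LSB): 0, 1
Count = 2

Answer: 2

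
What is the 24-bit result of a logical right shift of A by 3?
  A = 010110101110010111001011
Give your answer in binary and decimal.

Logical shift right by 3: drop the bottom 3 bit(s), prepend 3 zero(s) on the left.
  010110101110010111001011  ->  keep [010110101110010111001], discard [011], prepend 000
= 000010110101110010111001

Answer: 000010110101110010111001 (744633)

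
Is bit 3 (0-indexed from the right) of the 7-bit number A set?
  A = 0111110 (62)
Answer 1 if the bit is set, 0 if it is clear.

Bit 3 is the 4th from the right.
  0111110
     ^
That bit is 1.

Answer: 1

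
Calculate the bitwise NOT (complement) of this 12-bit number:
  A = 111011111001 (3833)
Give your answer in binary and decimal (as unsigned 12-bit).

Flip each bit (0->1, 1->0):
  111011111001
  000100000110

Answer: 000100000110 (262)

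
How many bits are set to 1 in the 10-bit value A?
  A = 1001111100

1001111100
1-bits at positions (from bit 0 = LSB): 2, 3, 4, 5, 6, 9
Count = 6

Answer: 6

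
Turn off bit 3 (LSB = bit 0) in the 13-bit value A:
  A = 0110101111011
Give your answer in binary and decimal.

Mask = ~(1 << 3) = 1111111110111
Bit 3 of A is 1, so AND-ing with the mask clears it to 0.
  0110101111011
& 1111111110111
---------------
  0110101110011

Answer: 0110101110011 (3443)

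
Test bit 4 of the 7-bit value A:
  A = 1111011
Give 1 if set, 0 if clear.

Bit 4 is the 5th from the right.
  1111011
    ^
That bit is 1.

Answer: 1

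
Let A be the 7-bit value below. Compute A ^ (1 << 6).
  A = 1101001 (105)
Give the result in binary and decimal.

Mask = 1 << 6 = 1000000
Bit 6 of A is 1; XOR with the mask flips it to 0.
  1101001
^ 1000000
---------
  0101001

Answer: 0101001 (41)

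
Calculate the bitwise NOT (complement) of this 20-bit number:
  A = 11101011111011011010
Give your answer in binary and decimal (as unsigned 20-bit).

Flip each bit (0->1, 1->0):
  11101011111011011010
  00010100000100100101

Answer: 00010100000100100101 (82213)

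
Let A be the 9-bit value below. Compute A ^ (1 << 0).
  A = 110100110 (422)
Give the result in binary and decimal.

Mask = 1 << 0 = 000000001
Bit 0 of A is 0; XOR with the mask flips it to 1.
  110100110
^ 000000001
-----------
  110100111

Answer: 110100111 (423)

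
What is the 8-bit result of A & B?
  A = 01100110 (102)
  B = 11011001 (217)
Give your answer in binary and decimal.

Apply & to each column (1 only where both bits are 1):
  01100110
& 11011001
----------
  01000000

Answer: 01000000 (64)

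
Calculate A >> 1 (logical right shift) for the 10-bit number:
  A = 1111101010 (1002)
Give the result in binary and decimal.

Logical shift right by 1: drop the bottom 1 bit(s), prepend 1 zero(s) on the left.
  1111101010  ->  keep [111110101], discard [0], prepend 0
= 0111110101

Answer: 0111110101 (501)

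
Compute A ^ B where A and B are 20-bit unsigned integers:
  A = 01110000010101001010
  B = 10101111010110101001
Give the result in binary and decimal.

Apply ^ to each column (1 where bits differ):
  01110000010101001010
^ 10101111010110101001
----------------------
  11011111000011100011

Answer: 11011111000011100011 (913635)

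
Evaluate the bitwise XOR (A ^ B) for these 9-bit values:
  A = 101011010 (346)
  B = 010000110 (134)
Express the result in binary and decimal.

Apply ^ to each column (1 where bits differ):
  101011010
^ 010000110
-----------
  111011100

Answer: 111011100 (476)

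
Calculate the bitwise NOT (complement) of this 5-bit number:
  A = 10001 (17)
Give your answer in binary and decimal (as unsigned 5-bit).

Flip each bit (0->1, 1->0):
  10001
  01110

Answer: 01110 (14)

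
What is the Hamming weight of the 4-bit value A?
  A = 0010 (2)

0010
1-bits at positions (from bit 0 = LSB): 1
Count = 1

Answer: 1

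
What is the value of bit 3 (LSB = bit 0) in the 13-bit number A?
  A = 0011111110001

Bit 3 is the 4th from the right.
  0011111110001
           ^
That bit is 0.

Answer: 0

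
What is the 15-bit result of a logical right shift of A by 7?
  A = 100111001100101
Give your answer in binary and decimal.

Logical shift right by 7: drop the bottom 7 bit(s), prepend 7 zero(s) on the left.
  100111001100101  ->  keep [10011100], discard [1100101], prepend 0000000
= 000000010011100

Answer: 000000010011100 (156)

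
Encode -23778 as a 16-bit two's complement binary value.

1. Binary of +23778:  0101110011100010
2. Invert bits:     1010001100011101
3. Add 1:           1010001100011110

Answer: 1010001100011110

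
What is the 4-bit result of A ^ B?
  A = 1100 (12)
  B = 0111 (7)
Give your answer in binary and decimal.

Apply ^ to each column (1 where bits differ):
  1100
^ 0111
------
  1011

Answer: 1011 (11)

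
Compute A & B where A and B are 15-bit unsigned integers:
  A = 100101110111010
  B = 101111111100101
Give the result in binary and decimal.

Apply & to each column (1 only where both bits are 1):
  100101110111010
& 101111111100101
-----------------
  100101110100000

Answer: 100101110100000 (19360)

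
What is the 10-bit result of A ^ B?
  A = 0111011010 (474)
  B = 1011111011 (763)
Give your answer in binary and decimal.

Apply ^ to each column (1 where bits differ):
  0111011010
^ 1011111011
------------
  1100100001

Answer: 1100100001 (801)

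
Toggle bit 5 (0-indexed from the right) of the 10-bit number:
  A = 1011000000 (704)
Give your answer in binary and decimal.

Mask = 1 << 5 = 0000100000
Bit 5 of A is 0; XOR with the mask flips it to 1.
  1011000000
^ 0000100000
------------
  1011100000

Answer: 1011100000 (736)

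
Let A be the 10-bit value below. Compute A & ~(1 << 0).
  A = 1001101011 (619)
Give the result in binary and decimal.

Mask = ~(1 << 0) = 1111111110
Bit 0 of A is 1, so AND-ing with the mask clears it to 0.
  1001101011
& 1111111110
------------
  1001101010

Answer: 1001101010 (618)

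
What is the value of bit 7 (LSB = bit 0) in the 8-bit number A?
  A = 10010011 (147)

Bit 7 is the 8th from the right.
  10010011
  ^
That bit is 1.

Answer: 1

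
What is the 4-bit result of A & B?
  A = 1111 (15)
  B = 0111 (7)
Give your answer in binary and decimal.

Apply & to each column (1 only where both bits are 1):
  1111
& 0111
------
  0111

Answer: 0111 (7)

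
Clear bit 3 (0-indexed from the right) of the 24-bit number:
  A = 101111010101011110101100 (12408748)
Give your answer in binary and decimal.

Mask = ~(1 << 3) = 111111111111111111110111
Bit 3 of A is 1, so AND-ing with the mask clears it to 0.
  101111010101011110101100
& 111111111111111111110111
--------------------------
  101111010101011110100100

Answer: 101111010101011110100100 (12408740)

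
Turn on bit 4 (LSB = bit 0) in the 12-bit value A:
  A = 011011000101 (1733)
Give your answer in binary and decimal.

Mask = 1 << 4 = 000000010000
Bit 4 of A is 0, so OR-ing with the mask flips it to 1.
  011011000101
| 000000010000
--------------
  011011010101

Answer: 011011010101 (1749)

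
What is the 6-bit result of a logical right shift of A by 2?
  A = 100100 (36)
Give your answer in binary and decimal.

Logical shift right by 2: drop the bottom 2 bit(s), prepend 2 zero(s) on the left.
  100100  ->  keep [1001], discard [00], prepend 00
= 001001

Answer: 001001 (9)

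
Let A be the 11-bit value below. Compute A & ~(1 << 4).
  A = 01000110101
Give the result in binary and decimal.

Mask = ~(1 << 4) = 11111101111
Bit 4 of A is 1, so AND-ing with the mask clears it to 0.
  01000110101
& 11111101111
-------------
  01000100101

Answer: 01000100101 (549)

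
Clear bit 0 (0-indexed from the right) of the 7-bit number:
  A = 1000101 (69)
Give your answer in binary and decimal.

Mask = ~(1 << 0) = 1111110
Bit 0 of A is 1, so AND-ing with the mask clears it to 0.
  1000101
& 1111110
---------
  1000100

Answer: 1000100 (68)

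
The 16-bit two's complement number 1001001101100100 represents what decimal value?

MSB is 1, so the value is negative. Find the magnitude:
1. Invert bits:  0110110010011011
2. Add 1:        0110110010011100  = 27804
3. Apply sign:   -27804

Answer: -27804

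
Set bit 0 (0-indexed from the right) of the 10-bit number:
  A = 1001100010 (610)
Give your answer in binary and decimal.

Mask = 1 << 0 = 0000000001
Bit 0 of A is 0, so OR-ing with the mask flips it to 1.
  1001100010
| 0000000001
------------
  1001100011

Answer: 1001100011 (611)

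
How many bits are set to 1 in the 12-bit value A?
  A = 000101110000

000101110000
1-bits at positions (from bit 0 = LSB): 4, 5, 6, 8
Count = 4

Answer: 4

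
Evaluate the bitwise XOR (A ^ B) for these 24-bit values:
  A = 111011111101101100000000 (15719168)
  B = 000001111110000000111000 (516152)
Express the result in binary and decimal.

Apply ^ to each column (1 where bits differ):
  111011111101101100000000
^ 000001111110000000111000
--------------------------
  111010000011101100111000

Answer: 111010000011101100111000 (15219512)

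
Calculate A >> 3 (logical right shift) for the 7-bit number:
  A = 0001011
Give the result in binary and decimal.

Logical shift right by 3: drop the bottom 3 bit(s), prepend 3 zero(s) on the left.
  0001011  ->  keep [0001], discard [011], prepend 000
= 0000001

Answer: 0000001 (1)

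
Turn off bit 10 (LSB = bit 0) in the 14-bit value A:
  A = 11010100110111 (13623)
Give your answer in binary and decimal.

Mask = ~(1 << 10) = 11101111111111
Bit 10 of A is 1, so AND-ing with the mask clears it to 0.
  11010100110111
& 11101111111111
----------------
  11000100110111

Answer: 11000100110111 (12599)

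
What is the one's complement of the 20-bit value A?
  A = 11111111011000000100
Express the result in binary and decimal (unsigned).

Flip each bit (0->1, 1->0):
  11111111011000000100
  00000000100111111011

Answer: 00000000100111111011 (2555)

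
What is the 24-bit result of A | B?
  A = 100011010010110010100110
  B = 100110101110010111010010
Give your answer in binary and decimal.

Apply | to each column (1 where either bit is 1):
  100011010010110010100110
| 100110101110010111010010
--------------------------
  100111111110110111110110

Answer: 100111111110110111110110 (10481142)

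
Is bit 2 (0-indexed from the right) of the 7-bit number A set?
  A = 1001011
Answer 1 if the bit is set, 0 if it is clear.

Bit 2 is the 3rd from the right.
  1001011
      ^
That bit is 0.

Answer: 0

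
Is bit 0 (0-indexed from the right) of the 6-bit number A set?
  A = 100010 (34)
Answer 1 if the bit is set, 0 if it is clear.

Bit 0 is the 1st from the right.
  100010
       ^
That bit is 0.

Answer: 0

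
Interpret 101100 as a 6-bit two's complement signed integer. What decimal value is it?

MSB is 1, so the value is negative. Find the magnitude:
1. Invert bits:  010011
2. Add 1:        010100  = 20
3. Apply sign:   -20

Answer: -20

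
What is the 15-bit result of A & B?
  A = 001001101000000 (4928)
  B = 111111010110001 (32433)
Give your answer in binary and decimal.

Apply & to each column (1 only where both bits are 1):
  001001101000000
& 111111010110001
-----------------
  001001000000000

Answer: 001001000000000 (4608)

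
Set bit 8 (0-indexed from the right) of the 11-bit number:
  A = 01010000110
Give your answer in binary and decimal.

Mask = 1 << 8 = 00100000000
Bit 8 of A is 0, so OR-ing with the mask flips it to 1.
  01010000110
| 00100000000
-------------
  01110000110

Answer: 01110000110 (902)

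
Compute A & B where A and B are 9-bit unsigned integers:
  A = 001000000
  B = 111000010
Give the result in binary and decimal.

Apply & to each column (1 only where both bits are 1):
  001000000
& 111000010
-----------
  001000000

Answer: 001000000 (64)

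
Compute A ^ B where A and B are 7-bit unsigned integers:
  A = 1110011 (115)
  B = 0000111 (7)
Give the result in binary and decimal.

Apply ^ to each column (1 where bits differ):
  1110011
^ 0000111
---------
  1110100

Answer: 1110100 (116)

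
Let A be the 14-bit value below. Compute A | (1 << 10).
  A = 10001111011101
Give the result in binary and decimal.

Mask = 1 << 10 = 00010000000000
Bit 10 of A is 0, so OR-ing with the mask flips it to 1.
  10001111011101
| 00010000000000
----------------
  10011111011101

Answer: 10011111011101 (10205)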